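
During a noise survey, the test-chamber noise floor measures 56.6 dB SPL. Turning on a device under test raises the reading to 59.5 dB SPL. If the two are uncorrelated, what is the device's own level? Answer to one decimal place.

Background correction is a power subtraction:
L_src = 10·log₁₀(10^(59.5/10) − 10^(56.6/10)) = 10·log₁₀(434200) = 56.4 dB SPL.

56.4 dB SPL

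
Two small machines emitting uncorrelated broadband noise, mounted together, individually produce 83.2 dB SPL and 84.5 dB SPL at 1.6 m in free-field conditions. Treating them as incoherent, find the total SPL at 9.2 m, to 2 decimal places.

71.72 dB SPL

Combined at 1.6 m: 10·log₁₀(10^(83.2/10)+10^(84.5/10)) = 86.909 dB SPL.
Then apply −20·log₁₀(9.2/1.6) = -15.193 dB → 71.72 dB SPL.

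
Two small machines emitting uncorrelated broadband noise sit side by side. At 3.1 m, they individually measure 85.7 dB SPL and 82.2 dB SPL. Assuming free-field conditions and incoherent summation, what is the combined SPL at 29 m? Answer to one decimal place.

67.9 dB SPL

Combined at 3.1 m: 10·log₁₀(10^(85.7/10)+10^(82.2/10)) = 87.30 dB SPL.
Then apply −20·log₁₀(29/3.1) = -19.42 dB → 67.9 dB SPL.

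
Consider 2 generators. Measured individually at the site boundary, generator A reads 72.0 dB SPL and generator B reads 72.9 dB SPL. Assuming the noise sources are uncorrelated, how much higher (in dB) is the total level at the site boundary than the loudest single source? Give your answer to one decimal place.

2.6 dB

Add the sources as powers (linear), then convert back to dB:
L_total = 10·log₁₀(10^(72.0/10) + 10^(72.9/10)) = 75.48 dB SPL.
Excess over the loudest (72.9 dB): 75.48 − 72.9 = 2.6 dB.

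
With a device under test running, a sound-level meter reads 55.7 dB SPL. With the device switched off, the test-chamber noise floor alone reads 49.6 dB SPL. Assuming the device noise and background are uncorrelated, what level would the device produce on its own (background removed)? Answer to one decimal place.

Subtract intensities: L_src = 10·log₁₀(10^(L_total/10) − 10^(L_bg/10)).
L_src = 10·log₁₀(10^(55.7/10) − 10^(49.6/10)) = 10·log₁₀(280300) = 54.5 dB SPL.

54.5 dB SPL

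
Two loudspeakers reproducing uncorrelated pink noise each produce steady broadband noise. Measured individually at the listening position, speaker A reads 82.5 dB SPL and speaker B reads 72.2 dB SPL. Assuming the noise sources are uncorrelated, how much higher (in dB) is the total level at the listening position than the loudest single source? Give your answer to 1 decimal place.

0.4 dB

Incoherent sources sum as intensities:
L_total = 10·log₁₀(10^(82.5/10) + 10^(72.2/10)) = 82.89 dB SPL.
Excess over the loudest (82.5 dB): 82.89 − 82.5 = 0.4 dB.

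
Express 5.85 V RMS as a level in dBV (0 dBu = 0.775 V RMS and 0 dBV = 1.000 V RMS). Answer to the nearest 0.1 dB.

dBV = 20·log₁₀(V / 1.000 V).
20·log₁₀(5.85/1.000) = +15.3 dBV.

+15.3 dBV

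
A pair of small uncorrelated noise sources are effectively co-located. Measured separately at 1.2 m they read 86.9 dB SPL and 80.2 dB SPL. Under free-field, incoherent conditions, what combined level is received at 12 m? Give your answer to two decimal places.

Combined at 1.2 m: 10·log₁₀(10^(86.9/10)+10^(80.2/10)) = 87.741 dB SPL.
Then apply −20·log₁₀(12/1.2) = -20.000 dB → 67.74 dB SPL.

67.74 dB SPL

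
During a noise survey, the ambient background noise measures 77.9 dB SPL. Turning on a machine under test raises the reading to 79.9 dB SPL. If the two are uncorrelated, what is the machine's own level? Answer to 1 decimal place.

Background correction is a power subtraction:
L_src = 10·log₁₀(10^(79.9/10) − 10^(77.9/10)) = 10·log₁₀(36060000) = 75.6 dB SPL.

75.6 dB SPL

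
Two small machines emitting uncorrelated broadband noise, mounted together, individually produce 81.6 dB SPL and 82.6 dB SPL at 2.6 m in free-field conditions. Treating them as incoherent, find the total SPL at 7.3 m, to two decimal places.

76.17 dB SPL

Combined at 2.6 m: 10·log₁₀(10^(81.6/10)+10^(82.6/10)) = 85.139 dB SPL.
Then apply −20·log₁₀(7.3/2.6) = -8.967 dB → 76.17 dB SPL.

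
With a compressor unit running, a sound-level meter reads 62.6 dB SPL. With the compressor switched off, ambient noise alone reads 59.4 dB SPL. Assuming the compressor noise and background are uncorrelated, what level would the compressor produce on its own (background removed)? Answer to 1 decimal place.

Subtract intensities: L_src = 10·log₁₀(10^(L_total/10) − 10^(L_bg/10)).
L_src = 10·log₁₀(10^(62.6/10) − 10^(59.4/10)) = 10·log₁₀(948700) = 59.8 dB SPL.

59.8 dB SPL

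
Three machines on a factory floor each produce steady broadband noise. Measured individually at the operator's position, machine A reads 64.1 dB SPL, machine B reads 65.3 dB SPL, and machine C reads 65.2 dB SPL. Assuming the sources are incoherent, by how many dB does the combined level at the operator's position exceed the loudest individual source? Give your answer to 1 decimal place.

Uncorrelated sources add in intensity (power), not in dB.
L_total = 10·log₁₀(10^(64.1/10) + 10^(65.3/10) + 10^(65.2/10)) = 69.67 dB SPL.
Excess over the loudest (65.3 dB): 69.67 − 65.3 = 4.4 dB.

4.4 dB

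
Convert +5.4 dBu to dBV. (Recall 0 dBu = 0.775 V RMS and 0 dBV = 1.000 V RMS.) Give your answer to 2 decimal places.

The offset between the scales is 20·log₁₀(0.775/1.000) = −2.214 dB.
So dBV = +5.4 − 2.214 = +3.19 dBV.

+3.19 dBV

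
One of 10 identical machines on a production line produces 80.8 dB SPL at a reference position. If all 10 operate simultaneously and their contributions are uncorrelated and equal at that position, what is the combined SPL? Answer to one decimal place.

90.8 dB SPL

10 equal incoherent sources raise the level by 10·log₁₀(10) = 10.00 dB.
L_total = 80.8 + 10.00 = 90.8 dB SPL.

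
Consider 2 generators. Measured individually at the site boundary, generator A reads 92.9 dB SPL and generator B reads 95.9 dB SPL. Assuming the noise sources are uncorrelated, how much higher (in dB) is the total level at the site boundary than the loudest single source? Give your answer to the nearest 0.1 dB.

Uncorrelated sources add in intensity (power), not in dB.
L_total = 10·log₁₀(10^(92.9/10) + 10^(95.9/10)) = 97.66 dB SPL.
Excess over the loudest (95.9 dB): 97.66 − 95.9 = 1.8 dB.

1.8 dB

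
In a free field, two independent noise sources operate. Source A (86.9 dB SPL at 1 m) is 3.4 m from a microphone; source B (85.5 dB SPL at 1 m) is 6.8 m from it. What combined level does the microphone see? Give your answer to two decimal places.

76.99 dB SPL

At the listener: L_A = 86.9 − 20·log₁₀(3.4) = 76.270 dB; L_B = 85.5 − 20·log₁₀(6.8) = 68.850 dB.
Combined: 10·log₁₀(10^(76.270/10)+10^(68.850/10)) = 76.99 dB SPL.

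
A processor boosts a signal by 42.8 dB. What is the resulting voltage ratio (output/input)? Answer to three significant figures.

138

Voltage ratio = 10^(dB/20).
10^(42.8/20) = 10^(2.140) = 138.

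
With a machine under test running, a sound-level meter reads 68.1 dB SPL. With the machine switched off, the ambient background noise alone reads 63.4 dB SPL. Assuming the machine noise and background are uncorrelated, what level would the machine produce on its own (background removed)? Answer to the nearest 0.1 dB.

Remove the background by subtracting linear intensities:
L_src = 10·log₁₀(10^(68.1/10) − 10^(63.4/10)) = 10·log₁₀(4269000) = 66.3 dB SPL.

66.3 dB SPL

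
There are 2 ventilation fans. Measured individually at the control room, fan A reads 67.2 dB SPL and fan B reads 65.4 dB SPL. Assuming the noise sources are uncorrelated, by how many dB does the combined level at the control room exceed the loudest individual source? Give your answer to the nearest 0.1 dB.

2.2 dB

Uncorrelated sources add in intensity (power), not in dB.
L_total = 10·log₁₀(10^(67.2/10) + 10^(65.4/10)) = 69.40 dB SPL.
Excess over the loudest (67.2 dB): 69.40 − 67.2 = 2.2 dB.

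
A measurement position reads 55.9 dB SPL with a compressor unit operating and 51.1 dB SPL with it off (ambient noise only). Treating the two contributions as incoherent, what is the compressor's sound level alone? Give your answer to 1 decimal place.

Remove the background by subtracting linear intensities:
L_src = 10·log₁₀(10^(55.9/10) − 10^(51.1/10)) = 10·log₁₀(260200) = 54.2 dB SPL.

54.2 dB SPL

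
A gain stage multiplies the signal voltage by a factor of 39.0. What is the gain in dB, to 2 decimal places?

For a voltage ratio, dB = 20·log₁₀(V₂/V₁).
20·log₁₀(39.0) = 31.82 dB.

31.82 dB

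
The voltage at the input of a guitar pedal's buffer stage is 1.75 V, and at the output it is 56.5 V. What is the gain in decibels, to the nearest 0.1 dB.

30.2 dB

For a voltage ratio, dB = 20·log₁₀(V₂/V₁).
20·log₁₀(56.5/1.75) = 20·log₁₀(32.29) = 30.2 dB.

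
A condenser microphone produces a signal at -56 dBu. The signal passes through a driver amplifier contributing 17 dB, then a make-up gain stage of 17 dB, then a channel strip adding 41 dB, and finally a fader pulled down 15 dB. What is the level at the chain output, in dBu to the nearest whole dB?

+4 dBu

Cascaded gains and losses add directly in dB.
-56 + 17 + 17 + 41 − 15 = +4 dBu.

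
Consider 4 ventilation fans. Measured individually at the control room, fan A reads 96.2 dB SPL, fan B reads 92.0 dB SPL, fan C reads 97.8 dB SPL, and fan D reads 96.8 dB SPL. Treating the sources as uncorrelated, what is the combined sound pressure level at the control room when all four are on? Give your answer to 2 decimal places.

Incoherent sources sum as intensities:
L_total = 10·log₁₀(10^(96.2/10) + 10^(92.0/10) + 10^(97.8/10) + 10^(96.8/10)) = 10·log₁₀(16565000000) = 102.19 dB SPL.

102.19 dB SPL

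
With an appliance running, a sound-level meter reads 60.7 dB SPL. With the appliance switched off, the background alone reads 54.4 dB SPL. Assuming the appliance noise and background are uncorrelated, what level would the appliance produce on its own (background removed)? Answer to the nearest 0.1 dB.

Remove the background by subtracting linear intensities:
L_src = 10·log₁₀(10^(60.7/10) − 10^(54.4/10)) = 10·log₁₀(899500) = 59.5 dB SPL.

59.5 dB SPL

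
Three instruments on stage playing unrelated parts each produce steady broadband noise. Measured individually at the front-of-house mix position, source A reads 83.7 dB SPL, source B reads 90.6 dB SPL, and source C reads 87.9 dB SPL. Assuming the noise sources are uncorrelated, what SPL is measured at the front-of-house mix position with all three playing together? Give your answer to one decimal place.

Incoherent sources sum as intensities:
L_total = 10·log₁₀(10^(83.7/10) + 10^(90.6/10) + 10^(87.9/10)) = 10·log₁₀(1999000000) = 93.0 dB SPL.

93.0 dB SPL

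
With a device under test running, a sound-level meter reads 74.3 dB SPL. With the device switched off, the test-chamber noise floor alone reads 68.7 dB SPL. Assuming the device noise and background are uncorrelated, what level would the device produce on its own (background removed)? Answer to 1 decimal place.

Remove the background by subtracting linear intensities:
L_src = 10·log₁₀(10^(74.3/10) − 10^(68.7/10)) = 10·log₁₀(19500000) = 72.9 dB SPL.

72.9 dB SPL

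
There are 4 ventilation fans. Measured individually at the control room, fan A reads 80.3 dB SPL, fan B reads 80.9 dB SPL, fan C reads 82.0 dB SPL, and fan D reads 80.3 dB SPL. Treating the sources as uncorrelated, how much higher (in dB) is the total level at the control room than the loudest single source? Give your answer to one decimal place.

5.0 dB

Incoherent sources sum as intensities:
L_total = 10·log₁₀(10^(80.3/10) + 10^(80.9/10) + 10^(82.0/10) + 10^(80.3/10)) = 86.95 dB SPL.
Excess over the loudest (82.0 dB): 86.95 − 82.0 = 5.0 dB.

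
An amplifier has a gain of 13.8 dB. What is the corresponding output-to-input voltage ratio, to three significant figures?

Voltage ratio = 10^(dB/20).
10^(13.8/20) = 10^(0.6900) = 4.90.

4.90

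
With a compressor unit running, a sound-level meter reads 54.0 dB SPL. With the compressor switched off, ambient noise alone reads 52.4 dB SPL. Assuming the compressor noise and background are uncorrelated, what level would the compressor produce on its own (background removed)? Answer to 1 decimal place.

48.9 dB SPL

Remove the background by subtracting linear intensities:
L_src = 10·log₁₀(10^(54.0/10) − 10^(52.4/10)) = 10·log₁₀(77410) = 48.9 dB SPL.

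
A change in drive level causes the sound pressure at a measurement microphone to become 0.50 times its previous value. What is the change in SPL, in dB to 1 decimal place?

-6.0 dB

Sound pressure is an amplitude quantity: ΔL = 20·log₁₀(p₂/p₁).
20·log₁₀(0.50) = -6.0 dB.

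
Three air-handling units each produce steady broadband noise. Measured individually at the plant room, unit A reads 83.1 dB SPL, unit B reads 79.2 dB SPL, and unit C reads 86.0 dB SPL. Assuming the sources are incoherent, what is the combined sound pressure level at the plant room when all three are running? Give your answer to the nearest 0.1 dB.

88.4 dB SPL

Uncorrelated sources add in intensity (power), not in dB.
L_total = 10·log₁₀(10^(83.1/10) + 10^(79.2/10) + 10^(86.0/10)) = 10·log₁₀(685500000) = 88.4 dB SPL.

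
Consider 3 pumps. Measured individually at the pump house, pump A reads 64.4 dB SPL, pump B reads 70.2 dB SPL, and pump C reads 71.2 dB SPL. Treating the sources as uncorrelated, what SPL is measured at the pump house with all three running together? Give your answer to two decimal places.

74.22 dB SPL

Incoherent sources sum as intensities:
L_total = 10·log₁₀(10^(64.4/10) + 10^(70.2/10) + 10^(71.2/10)) = 10·log₁₀(26410000) = 74.22 dB SPL.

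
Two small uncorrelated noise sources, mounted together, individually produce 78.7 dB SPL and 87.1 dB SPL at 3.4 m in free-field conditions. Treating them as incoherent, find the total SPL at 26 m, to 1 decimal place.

Combined at 3.4 m: 10·log₁₀(10^(78.7/10)+10^(87.1/10)) = 87.69 dB SPL.
Then apply −20·log₁₀(26/3.4) = -17.67 dB → 70.0 dB SPL.

70.0 dB SPL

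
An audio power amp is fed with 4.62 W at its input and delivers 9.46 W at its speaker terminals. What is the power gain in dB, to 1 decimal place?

3.1 dB

Power ratio → dB uses the 10·log₁₀ form:
10·log₁₀(9.46/4.62) = 10·log₁₀(2.048) = 3.1 dB.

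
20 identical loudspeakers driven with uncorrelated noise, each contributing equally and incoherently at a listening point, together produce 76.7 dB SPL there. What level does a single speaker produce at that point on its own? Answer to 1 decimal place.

20 equal incoherent sources add 10·log₁₀(20) = 13.01 dB over one source.
L_one = 76.7 − 13.01 = 63.7 dB SPL.

63.7 dB SPL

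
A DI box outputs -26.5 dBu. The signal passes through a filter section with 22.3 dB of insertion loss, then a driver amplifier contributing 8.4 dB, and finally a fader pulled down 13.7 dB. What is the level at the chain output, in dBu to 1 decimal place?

-54.1 dBu

Gain stages sum in dB:
-26.5 − 22.3 + 8.4 − 13.7 = -54.1 dBu.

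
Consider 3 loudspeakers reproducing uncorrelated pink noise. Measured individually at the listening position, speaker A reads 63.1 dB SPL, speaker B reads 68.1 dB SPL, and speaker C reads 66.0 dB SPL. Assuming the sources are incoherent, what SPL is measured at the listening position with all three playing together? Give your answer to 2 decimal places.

70.96 dB SPL

Add the sources as powers (linear), then convert back to dB:
L_total = 10·log₁₀(10^(63.1/10) + 10^(68.1/10) + 10^(66.0/10)) = 10·log₁₀(12480000) = 70.96 dB SPL.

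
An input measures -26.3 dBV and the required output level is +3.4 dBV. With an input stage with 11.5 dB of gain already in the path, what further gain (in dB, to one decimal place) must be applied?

18.2 dB

The required make-up gain is the shortfall in the dB sum.
G = +3.4 − (-26.3) − 11.5 = 18.2 dB.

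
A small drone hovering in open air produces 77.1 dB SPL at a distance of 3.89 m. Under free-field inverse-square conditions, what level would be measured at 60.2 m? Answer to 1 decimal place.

53.3 dB SPL

Free-field point source: level drops by 20·log₁₀ of the distance ratio.
ΔL = −20·log₁₀(60.2/3.89) = -23.79 dB, so L₂ = 77.1 + (-23.79) = 53.3 dB SPL.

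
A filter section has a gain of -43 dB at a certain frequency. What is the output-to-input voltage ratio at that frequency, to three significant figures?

0.00708

Voltage ratio = 10^(dB/20).
10^(-43/20) = 10^(-2.150) = 0.00708.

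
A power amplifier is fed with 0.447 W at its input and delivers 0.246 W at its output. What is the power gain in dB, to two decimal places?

-2.59 dB

Power ratio → dB uses the 10·log₁₀ form:
10·log₁₀(0.246/0.447) = 10·log₁₀(0.5503) = -2.59 dB.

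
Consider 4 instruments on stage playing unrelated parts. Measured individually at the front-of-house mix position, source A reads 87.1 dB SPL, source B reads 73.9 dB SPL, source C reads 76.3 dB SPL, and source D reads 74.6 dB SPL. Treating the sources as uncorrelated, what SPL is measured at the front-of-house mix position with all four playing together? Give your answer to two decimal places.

Incoherent sources sum as intensities:
L_total = 10·log₁₀(10^(87.1/10) + 10^(73.9/10) + 10^(76.3/10) + 10^(74.6/10)) = 10·log₁₀(608900000) = 87.85 dB SPL.

87.85 dB SPL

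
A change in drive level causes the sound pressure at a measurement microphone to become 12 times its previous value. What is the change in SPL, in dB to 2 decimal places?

21.58 dB

SPL change from a pressure ratio uses the 20·log₁₀ form:
20·log₁₀(12) = 21.58 dB.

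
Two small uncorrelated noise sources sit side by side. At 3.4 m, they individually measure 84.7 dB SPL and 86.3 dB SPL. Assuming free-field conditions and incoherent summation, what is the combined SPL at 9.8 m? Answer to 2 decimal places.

Combined at 3.4 m: 10·log₁₀(10^(84.7/10)+10^(86.3/10)) = 88.584 dB SPL.
Then apply −20·log₁₀(9.8/3.4) = -9.195 dB → 79.39 dB SPL.

79.39 dB SPL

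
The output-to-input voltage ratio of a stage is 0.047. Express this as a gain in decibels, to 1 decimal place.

-26.6 dB

Voltage is an amplitude quantity, so gain = 20·log₁₀(V_out/V_in).
20·log₁₀(0.047) = -26.6 dB.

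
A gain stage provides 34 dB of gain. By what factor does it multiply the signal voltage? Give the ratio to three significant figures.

50.1

Voltage ratio = 10^(dB/20).
10^(34/20) = 10^(1.700) = 50.1.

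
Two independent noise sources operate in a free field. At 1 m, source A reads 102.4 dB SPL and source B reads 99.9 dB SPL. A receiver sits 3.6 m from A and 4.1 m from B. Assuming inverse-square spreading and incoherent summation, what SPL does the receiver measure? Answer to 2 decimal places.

92.84 dB SPL

At the listener: L_A = 102.4 − 20·log₁₀(3.6) = 91.274 dB; L_B = 99.9 − 20·log₁₀(4.1) = 87.644 dB.
Combined: 10·log₁₀(10^(91.274/10)+10^(87.644/10)) = 92.84 dB SPL.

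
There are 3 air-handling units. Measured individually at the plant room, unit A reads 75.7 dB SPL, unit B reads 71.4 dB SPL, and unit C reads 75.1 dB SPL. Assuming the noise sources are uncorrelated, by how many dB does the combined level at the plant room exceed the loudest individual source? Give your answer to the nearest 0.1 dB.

3.5 dB

Uncorrelated sources add in intensity (power), not in dB.
L_total = 10·log₁₀(10^(75.7/10) + 10^(71.4/10) + 10^(75.1/10)) = 79.21 dB SPL.
Excess over the loudest (75.7 dB): 79.21 − 75.7 = 3.5 dB.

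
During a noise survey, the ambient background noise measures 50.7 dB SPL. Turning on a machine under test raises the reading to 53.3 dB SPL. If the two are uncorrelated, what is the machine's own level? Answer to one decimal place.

Subtract intensities: L_src = 10·log₁₀(10^(L_total/10) − 10^(L_bg/10)).
L_src = 10·log₁₀(10^(53.3/10) − 10^(50.7/10)) = 10·log₁₀(96310) = 49.8 dB SPL.

49.8 dB SPL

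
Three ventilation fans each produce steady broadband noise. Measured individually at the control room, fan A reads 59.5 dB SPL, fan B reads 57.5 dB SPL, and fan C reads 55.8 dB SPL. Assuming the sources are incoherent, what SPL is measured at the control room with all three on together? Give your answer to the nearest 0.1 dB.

62.6 dB SPL

Uncorrelated sources add in intensity (power), not in dB.
L_total = 10·log₁₀(10^(59.5/10) + 10^(57.5/10) + 10^(55.8/10)) = 10·log₁₀(1834000) = 62.6 dB SPL.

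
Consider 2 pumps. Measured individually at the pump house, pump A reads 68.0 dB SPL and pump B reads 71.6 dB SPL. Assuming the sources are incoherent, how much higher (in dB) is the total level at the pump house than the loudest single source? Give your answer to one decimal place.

1.6 dB

Uncorrelated sources add in intensity (power), not in dB.
L_total = 10·log₁₀(10^(68.0/10) + 10^(71.6/10)) = 73.17 dB SPL.
Excess over the loudest (71.6 dB): 73.17 − 71.6 = 1.6 dB.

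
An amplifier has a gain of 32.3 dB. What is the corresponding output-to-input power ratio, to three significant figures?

Power ratio = 10^(dB/10).
10^(32.3/10) = 10^(3.230) = 1700.

1700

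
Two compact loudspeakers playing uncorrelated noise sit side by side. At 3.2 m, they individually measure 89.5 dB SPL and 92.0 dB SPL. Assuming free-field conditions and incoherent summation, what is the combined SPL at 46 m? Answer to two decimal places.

Combined at 3.2 m: 10·log₁₀(10^(89.5/10)+10^(92.0/10)) = 93.938 dB SPL.
Then apply −20·log₁₀(46/3.2) = -23.152 dB → 70.79 dB SPL.

70.79 dB SPL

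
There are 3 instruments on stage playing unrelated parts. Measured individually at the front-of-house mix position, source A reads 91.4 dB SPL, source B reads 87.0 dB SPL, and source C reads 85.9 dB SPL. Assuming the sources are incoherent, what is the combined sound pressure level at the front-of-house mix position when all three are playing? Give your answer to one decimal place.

93.6 dB SPL

Add the sources as powers (linear), then convert back to dB:
L_total = 10·log₁₀(10^(91.4/10) + 10^(87.0/10) + 10^(85.9/10)) = 10·log₁₀(2271000000) = 93.6 dB SPL.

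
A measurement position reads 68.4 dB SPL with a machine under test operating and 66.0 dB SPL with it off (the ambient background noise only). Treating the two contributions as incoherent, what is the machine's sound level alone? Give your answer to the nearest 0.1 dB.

64.7 dB SPL

Remove the background by subtracting linear intensities:
L_src = 10·log₁₀(10^(68.4/10) − 10^(66.0/10)) = 10·log₁₀(2937000) = 64.7 dB SPL.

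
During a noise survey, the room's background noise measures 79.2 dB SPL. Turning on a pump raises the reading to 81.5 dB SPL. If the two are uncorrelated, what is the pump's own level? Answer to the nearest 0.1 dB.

Remove the background by subtracting linear intensities:
L_src = 10·log₁₀(10^(81.5/10) − 10^(79.2/10)) = 10·log₁₀(58080000) = 77.6 dB SPL.

77.6 dB SPL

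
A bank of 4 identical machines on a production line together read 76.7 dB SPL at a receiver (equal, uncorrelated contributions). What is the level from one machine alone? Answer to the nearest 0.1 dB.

70.7 dB SPL

4 equal incoherent sources add 10·log₁₀(4) = 6.02 dB over one source.
L_one = 76.7 − 6.02 = 70.7 dB SPL.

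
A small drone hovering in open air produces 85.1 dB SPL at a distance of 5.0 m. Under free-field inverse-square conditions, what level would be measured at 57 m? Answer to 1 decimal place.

64.0 dB SPL

Free-field point source: level drops by 20·log₁₀ of the distance ratio.
ΔL = −20·log₁₀(57/5.0) = -21.14 dB, so L₂ = 85.1 + (-21.14) = 64.0 dB SPL.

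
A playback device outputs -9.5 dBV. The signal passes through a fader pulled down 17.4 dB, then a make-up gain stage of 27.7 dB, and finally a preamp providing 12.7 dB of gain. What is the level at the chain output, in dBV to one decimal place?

+13.5 dBV

Gain stages sum in dB:
-9.5 − 17.4 + 27.7 + 12.7 = +13.5 dBV.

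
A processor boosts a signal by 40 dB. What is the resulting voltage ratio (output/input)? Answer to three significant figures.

Voltage ratio = 10^(dB/20).
10^(40/20) = 10^(2.000) = 100.

100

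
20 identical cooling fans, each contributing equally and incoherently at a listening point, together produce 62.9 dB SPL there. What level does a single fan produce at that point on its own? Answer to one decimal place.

49.9 dB SPL

20 equal incoherent sources add 10·log₁₀(20) = 13.01 dB over one source.
L_one = 62.9 − 13.01 = 49.9 dB SPL.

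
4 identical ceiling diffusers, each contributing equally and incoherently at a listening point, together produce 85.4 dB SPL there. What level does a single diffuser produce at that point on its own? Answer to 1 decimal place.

4 equal incoherent sources add 10·log₁₀(4) = 6.02 dB over one source.
L_one = 85.4 − 6.02 = 79.4 dB SPL.

79.4 dB SPL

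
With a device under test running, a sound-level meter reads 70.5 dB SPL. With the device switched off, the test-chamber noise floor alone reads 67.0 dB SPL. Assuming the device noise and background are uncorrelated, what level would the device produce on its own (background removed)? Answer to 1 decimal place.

67.9 dB SPL

Background correction is a power subtraction:
L_src = 10·log₁₀(10^(70.5/10) − 10^(67.0/10)) = 10·log₁₀(6208000) = 67.9 dB SPL.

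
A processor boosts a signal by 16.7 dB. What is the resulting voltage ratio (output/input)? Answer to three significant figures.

Voltage ratio = 10^(dB/20).
10^(16.7/20) = 10^(0.8350) = 6.84.

6.84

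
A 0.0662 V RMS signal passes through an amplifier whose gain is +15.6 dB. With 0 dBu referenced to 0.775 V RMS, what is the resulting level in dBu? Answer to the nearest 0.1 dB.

Input level: 20·log₁₀(0.0662/0.775) = -21.37 dBu.
Output: -21.37 + 15.6 = -5.8 dBu.

-5.8 dBu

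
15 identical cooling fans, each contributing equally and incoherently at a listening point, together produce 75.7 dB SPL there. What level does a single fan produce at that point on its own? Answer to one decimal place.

15 equal incoherent sources add 10·log₁₀(15) = 11.76 dB over one source.
L_one = 75.7 − 11.76 = 63.9 dB SPL.

63.9 dB SPL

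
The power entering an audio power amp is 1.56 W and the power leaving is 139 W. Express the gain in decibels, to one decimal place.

For a power ratio, dB = 10·log₁₀(P₂/P₁).
10·log₁₀(139/1.56) = 10·log₁₀(89.10) = 19.5 dB.

19.5 dB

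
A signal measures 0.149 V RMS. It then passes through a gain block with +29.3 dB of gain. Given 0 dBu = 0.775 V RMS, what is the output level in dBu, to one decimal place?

+15.0 dBu

Input level: 20·log₁₀(0.149/0.775) = -14.32 dBu.
Output: -14.32 + 29.3 = +15.0 dBu.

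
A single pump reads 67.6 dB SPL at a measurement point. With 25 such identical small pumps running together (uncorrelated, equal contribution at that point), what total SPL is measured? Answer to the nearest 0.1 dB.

81.6 dB SPL

25 equal incoherent sources raise the level by 10·log₁₀(25) = 13.98 dB.
L_total = 67.6 + 13.98 = 81.6 dB SPL.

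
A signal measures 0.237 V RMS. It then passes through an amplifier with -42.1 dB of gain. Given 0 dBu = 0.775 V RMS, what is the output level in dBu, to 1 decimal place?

-52.4 dBu

Input level: 20·log₁₀(0.237/0.775) = -10.29 dBu.
Output: -10.29 − 42.1 = -52.4 dBu.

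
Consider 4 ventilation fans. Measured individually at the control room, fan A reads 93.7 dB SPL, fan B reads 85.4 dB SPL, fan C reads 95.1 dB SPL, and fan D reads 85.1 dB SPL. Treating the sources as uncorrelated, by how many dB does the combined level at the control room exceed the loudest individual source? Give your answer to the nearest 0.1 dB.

Incoherent sources sum as intensities:
L_total = 10·log₁₀(10^(93.7/10) + 10^(85.4/10) + 10^(95.1/10) + 10^(85.1/10)) = 97.96 dB SPL.
Excess over the loudest (95.1 dB): 97.96 − 95.1 = 2.9 dB.

2.9 dB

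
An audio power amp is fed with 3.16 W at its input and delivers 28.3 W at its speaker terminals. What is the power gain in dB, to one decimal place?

9.5 dB

For a power ratio, dB = 10·log₁₀(P₂/P₁).
10·log₁₀(28.3/3.16) = 10·log₁₀(8.956) = 9.5 dB.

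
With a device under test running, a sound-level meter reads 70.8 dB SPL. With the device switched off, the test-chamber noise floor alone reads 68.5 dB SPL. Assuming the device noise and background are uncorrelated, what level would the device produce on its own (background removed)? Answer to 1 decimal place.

Subtract intensities: L_src = 10·log₁₀(10^(L_total/10) − 10^(L_bg/10)).
L_src = 10·log₁₀(10^(70.8/10) − 10^(68.5/10)) = 10·log₁₀(4943000) = 66.9 dB SPL.

66.9 dB SPL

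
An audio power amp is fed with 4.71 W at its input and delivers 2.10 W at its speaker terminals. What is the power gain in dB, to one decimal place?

-3.5 dB

Power is a power quantity, so gain = 10·log₁₀(P_out/P_in).
10·log₁₀(2.10/4.71) = 10·log₁₀(0.4459) = -3.5 dB.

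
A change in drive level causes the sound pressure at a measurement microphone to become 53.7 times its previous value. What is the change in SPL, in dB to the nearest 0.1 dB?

34.6 dB

Sound pressure is an amplitude quantity: ΔL = 20·log₁₀(p₂/p₁).
20·log₁₀(53.7) = 34.6 dB.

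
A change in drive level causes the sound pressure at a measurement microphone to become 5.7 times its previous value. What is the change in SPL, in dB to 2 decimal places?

15.12 dB

Sound pressure is an amplitude quantity: ΔL = 20·log₁₀(p₂/p₁).
20·log₁₀(5.7) = 15.12 dB.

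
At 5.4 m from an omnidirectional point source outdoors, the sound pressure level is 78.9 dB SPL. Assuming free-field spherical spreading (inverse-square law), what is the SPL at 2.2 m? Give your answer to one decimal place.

86.7 dB SPL

For a point source in a free field, ΔL = −20·log₁₀(d₂/d₁).
ΔL = −20·log₁₀(2.2/5.4) = 7.80 dB, so L₂ = 78.9 + (7.80) = 86.7 dB SPL.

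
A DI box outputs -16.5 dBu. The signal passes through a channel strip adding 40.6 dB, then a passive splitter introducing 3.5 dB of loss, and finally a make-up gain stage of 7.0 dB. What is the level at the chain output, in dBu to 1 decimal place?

+27.6 dBu

Cascaded gains and losses add directly in dB.
-16.5 + 40.6 − 3.5 + 7.0 = +27.6 dBu.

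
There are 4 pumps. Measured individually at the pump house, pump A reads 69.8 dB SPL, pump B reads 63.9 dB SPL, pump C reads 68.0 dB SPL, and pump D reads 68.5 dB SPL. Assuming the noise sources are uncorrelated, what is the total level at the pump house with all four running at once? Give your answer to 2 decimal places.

74.05 dB SPL

Add the sources as powers (linear), then convert back to dB:
L_total = 10·log₁₀(10^(69.8/10) + 10^(63.9/10) + 10^(68.0/10) + 10^(68.5/10)) = 10·log₁₀(25390000) = 74.05 dB SPL.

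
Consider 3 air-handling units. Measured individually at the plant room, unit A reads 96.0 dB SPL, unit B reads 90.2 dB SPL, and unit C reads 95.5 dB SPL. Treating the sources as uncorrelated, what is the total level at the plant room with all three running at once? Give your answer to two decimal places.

Add the sources as powers (linear), then convert back to dB:
L_total = 10·log₁₀(10^(96.0/10) + 10^(90.2/10) + 10^(95.5/10)) = 10·log₁₀(8576000000) = 99.33 dB SPL.

99.33 dB SPL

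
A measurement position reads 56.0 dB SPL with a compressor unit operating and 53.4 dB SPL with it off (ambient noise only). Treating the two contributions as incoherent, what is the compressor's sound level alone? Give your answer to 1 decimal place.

52.5 dB SPL

Background correction is a power subtraction:
L_src = 10·log₁₀(10^(56.0/10) − 10^(53.4/10)) = 10·log₁₀(179300) = 52.5 dB SPL.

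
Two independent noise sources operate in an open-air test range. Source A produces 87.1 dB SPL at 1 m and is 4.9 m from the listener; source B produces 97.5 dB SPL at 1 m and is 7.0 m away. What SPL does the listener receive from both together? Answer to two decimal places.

81.34 dB SPL

At the listener: L_A = 87.1 − 20·log₁₀(4.9) = 73.296 dB; L_B = 97.5 − 20·log₁₀(7.0) = 80.598 dB.
Combined: 10·log₁₀(10^(73.296/10)+10^(80.598/10)) = 81.34 dB SPL.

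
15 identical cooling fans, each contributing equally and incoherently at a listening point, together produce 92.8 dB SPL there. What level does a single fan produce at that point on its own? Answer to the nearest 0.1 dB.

81.0 dB SPL

15 equal incoherent sources add 10·log₁₀(15) = 11.76 dB over one source.
L_one = 92.8 − 11.76 = 81.0 dB SPL.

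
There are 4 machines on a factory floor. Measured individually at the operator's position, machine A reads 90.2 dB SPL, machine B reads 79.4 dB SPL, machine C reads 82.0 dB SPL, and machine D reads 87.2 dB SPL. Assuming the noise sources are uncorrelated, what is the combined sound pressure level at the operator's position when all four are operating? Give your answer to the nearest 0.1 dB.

92.6 dB SPL

Uncorrelated sources add in intensity (power), not in dB.
L_total = 10·log₁₀(10^(90.2/10) + 10^(79.4/10) + 10^(82.0/10) + 10^(87.2/10)) = 10·log₁₀(1818000000) = 92.6 dB SPL.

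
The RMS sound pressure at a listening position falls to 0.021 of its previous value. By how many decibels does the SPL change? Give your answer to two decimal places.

-33.56 dB

Sound pressure is an amplitude quantity: ΔL = 20·log₁₀(p₂/p₁).
20·log₁₀(0.021) = -33.56 dB.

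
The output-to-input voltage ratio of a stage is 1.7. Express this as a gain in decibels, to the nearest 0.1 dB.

Voltage is an amplitude quantity, so gain = 20·log₁₀(V_out/V_in).
20·log₁₀(1.7) = 4.6 dB.

4.6 dB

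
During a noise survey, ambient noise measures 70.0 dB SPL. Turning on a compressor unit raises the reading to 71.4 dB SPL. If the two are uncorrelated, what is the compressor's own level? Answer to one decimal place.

Subtract intensities: L_src = 10·log₁₀(10^(L_total/10) − 10^(L_bg/10)).
L_src = 10·log₁₀(10^(71.4/10) − 10^(70.0/10)) = 10·log₁₀(3804000) = 65.8 dB SPL.

65.8 dB SPL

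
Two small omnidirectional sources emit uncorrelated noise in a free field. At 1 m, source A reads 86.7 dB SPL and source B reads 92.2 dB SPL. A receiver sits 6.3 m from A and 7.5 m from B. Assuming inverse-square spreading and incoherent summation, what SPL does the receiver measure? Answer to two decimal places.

At the listener: L_A = 86.7 − 20·log₁₀(6.3) = 70.713 dB; L_B = 92.2 − 20·log₁₀(7.5) = 74.699 dB.
Combined: 10·log₁₀(10^(70.713/10)+10^(74.699/10)) = 76.16 dB SPL.

76.16 dB SPL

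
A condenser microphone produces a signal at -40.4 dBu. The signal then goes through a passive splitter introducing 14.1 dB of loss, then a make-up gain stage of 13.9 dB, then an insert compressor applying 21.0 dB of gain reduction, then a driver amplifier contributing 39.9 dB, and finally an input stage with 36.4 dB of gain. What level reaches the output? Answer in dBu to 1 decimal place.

+14.7 dBu

Cascaded gains and losses add directly in dB.
-40.4 − 14.1 + 13.9 − 21.0 + 39.9 + 36.4 = +14.7 dBu.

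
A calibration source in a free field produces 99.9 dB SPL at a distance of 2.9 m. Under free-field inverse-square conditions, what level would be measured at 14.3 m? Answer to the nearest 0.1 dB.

86.0 dB SPL

Free-field point source: level drops by 20·log₁₀ of the distance ratio.
ΔL = −20·log₁₀(14.3/2.9) = -13.86 dB, so L₂ = 99.9 + (-13.86) = 86.0 dB SPL.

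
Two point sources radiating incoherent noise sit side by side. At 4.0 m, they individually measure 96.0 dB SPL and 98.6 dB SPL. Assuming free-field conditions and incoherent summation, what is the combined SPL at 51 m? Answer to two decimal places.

78.39 dB SPL

Combined at 4.0 m: 10·log₁₀(10^(96.0/10)+10^(98.6/10)) = 100.502 dB SPL.
Then apply −20·log₁₀(51/4.0) = -22.110 dB → 78.39 dB SPL.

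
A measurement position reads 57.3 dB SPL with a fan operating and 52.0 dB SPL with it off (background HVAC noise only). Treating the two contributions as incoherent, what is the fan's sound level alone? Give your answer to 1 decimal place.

Remove the background by subtracting linear intensities:
L_src = 10·log₁₀(10^(57.3/10) − 10^(52.0/10)) = 10·log₁₀(378500) = 55.8 dB SPL.

55.8 dB SPL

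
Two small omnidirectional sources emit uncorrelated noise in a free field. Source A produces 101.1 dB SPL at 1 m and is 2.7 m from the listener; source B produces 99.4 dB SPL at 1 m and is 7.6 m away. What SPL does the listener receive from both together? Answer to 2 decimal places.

92.83 dB SPL

At the listener: L_A = 101.1 − 20·log₁₀(2.7) = 92.473 dB; L_B = 99.4 − 20·log₁₀(7.6) = 81.784 dB.
Combined: 10·log₁₀(10^(92.473/10)+10^(81.784/10)) = 92.83 dB SPL.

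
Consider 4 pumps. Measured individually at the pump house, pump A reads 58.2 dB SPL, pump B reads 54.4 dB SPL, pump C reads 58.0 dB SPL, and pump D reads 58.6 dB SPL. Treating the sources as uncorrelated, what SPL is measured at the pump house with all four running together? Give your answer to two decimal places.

Uncorrelated sources add in intensity (power), not in dB.
L_total = 10·log₁₀(10^(58.2/10) + 10^(54.4/10) + 10^(58.0/10) + 10^(58.6/10)) = 10·log₁₀(2292000) = 63.60 dB SPL.

63.60 dB SPL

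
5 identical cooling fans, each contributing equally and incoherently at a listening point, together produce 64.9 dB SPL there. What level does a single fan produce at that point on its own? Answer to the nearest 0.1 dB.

57.9 dB SPL

5 equal incoherent sources add 10·log₁₀(5) = 6.99 dB over one source.
L_one = 64.9 − 6.99 = 57.9 dB SPL.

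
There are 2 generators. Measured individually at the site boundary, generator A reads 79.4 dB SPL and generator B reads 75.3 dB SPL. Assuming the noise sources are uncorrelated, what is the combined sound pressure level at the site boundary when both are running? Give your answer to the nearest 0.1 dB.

80.8 dB SPL

Uncorrelated sources add in intensity (power), not in dB.
L_total = 10·log₁₀(10^(79.4/10) + 10^(75.3/10)) = 10·log₁₀(121000000) = 80.8 dB SPL.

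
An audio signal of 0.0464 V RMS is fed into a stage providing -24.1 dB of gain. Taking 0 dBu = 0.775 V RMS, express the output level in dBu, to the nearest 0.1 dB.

-48.6 dBu

Input level: 20·log₁₀(0.0464/0.775) = -24.46 dBu.
Output: -24.46 − 24.1 = -48.6 dBu.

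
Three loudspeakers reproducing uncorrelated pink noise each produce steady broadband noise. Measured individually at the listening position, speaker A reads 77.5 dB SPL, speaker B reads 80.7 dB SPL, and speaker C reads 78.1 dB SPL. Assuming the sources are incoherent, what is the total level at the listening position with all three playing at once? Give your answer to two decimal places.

Add the sources as powers (linear), then convert back to dB:
L_total = 10·log₁₀(10^(77.5/10) + 10^(80.7/10) + 10^(78.1/10)) = 10·log₁₀(238300000) = 83.77 dB SPL.

83.77 dB SPL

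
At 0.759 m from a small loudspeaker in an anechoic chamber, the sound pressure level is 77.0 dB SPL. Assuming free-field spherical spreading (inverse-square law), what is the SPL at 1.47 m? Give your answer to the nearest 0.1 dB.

Inverse-square spreading gives ΔL = −20·log₁₀(d₂/d₁).
ΔL = −20·log₁₀(1.47/0.759) = -5.74 dB, so L₂ = 77.0 + (-5.74) = 71.3 dB SPL.

71.3 dB SPL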